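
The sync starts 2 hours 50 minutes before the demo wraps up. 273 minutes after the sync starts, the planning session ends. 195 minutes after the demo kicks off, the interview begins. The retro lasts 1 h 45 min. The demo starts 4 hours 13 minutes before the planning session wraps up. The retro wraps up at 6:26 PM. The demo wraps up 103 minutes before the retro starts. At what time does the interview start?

3:43 PM

The retro starts at 6:26 PM − 105 min = 4:41 PM.
The demo ends at 4:41 PM − 103 min = 2:58 PM.
The sync starts at 2:58 PM − 170 min = 12:08 PM.
The planning session ends at 12:08 PM + 273 min = 4:41 PM.
The demo starts at 4:41 PM − 253 min = 12:28 PM.
The interview starts at 12:28 PM + 195 min = 3:43 PM.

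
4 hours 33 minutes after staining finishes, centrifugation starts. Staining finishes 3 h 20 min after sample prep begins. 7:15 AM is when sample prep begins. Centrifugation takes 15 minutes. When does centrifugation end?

Staining ends at 7:15 AM + 200 min = 10:35 AM.
Centrifugation starts at 10:35 AM + 273 min = 3:08 PM.
Centrifugation ends at 3:08 PM + 15 min = 3:23 PM.

3:23 PM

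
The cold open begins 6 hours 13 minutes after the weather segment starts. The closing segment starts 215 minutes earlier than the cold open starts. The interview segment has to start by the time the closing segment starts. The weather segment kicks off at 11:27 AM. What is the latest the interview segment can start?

The cold open starts at 11:27 AM + 373 min = 5:40 PM.
The closing segment starts at 5:40 PM − 215 min = 2:05 PM.
The interview segment is bounded by the closing segment, so the latest it can start is 2:05 PM.

2:05 PM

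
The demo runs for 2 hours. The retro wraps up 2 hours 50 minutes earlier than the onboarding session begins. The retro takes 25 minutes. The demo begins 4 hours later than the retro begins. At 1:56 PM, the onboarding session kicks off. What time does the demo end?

The retro ends at 1:56 PM − 170 min = 11:06 AM.
The retro starts at 11:06 AM − 25 min = 10:41 AM.
The demo starts at 10:41 AM + 240 min = 2:41 PM.
The demo ends at 2:41 PM + 120 min = 4:41 PM.

4:41 PM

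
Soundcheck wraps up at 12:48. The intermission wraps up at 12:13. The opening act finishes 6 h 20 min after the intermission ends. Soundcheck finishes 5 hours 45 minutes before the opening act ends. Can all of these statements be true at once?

Yes

The opening act ends at 12:13 + 380 min = 18:33.
Soundcheck ends at 18:33 − 345 min = 12:48.
That matches the stated 12:48, so the schedule is consistent.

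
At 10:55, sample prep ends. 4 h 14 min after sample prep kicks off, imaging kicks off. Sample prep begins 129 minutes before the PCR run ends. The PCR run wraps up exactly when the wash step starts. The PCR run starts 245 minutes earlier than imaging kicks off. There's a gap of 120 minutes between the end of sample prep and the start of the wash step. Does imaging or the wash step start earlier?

The wash step starts at 10:55 + 120 min = 12:55.
So the PCR run ends at 12:55.
Sample prep starts at 12:55 − 129 min = 10:46.
Imaging starts at 10:46 + 254 min = 15:00.
Imaging starts at 15:00 and the wash step starts at 12:55, so the wash step is first.

the wash step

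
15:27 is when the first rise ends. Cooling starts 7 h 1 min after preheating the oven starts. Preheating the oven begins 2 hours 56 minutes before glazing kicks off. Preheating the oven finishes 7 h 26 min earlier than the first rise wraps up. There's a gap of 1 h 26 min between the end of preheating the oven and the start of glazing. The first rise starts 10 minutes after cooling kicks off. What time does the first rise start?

Preheating the oven ends at 15:27 − 446 min = 08:01.
Glazing starts at 08:01 + 86 min = 09:27.
Preheating the oven starts at 09:27 − 176 min = 06:31.
Cooling starts at 06:31 + 421 min = 13:32.
The first rise starts at 13:32 + 10 min = 13:42.

13:42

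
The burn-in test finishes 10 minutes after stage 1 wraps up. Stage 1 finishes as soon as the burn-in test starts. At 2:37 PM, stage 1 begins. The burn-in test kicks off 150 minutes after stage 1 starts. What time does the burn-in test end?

5:17 PM

The burn-in test starts at 2:37 PM + 150 min = 5:07 PM.
So stage 1 ends at 5:07 PM.
The burn-in test ends at 5:07 PM + 10 min = 5:17 PM.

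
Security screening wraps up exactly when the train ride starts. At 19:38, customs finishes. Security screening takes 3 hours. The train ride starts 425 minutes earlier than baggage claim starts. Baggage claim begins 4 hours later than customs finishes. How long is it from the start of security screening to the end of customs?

Baggage claim starts at 19:38 + 240 min = 23:38.
The train ride starts at 23:38 − 425 min = 16:33.
So security screening ends at 16:33.
Security screening starts at 16:33 − 180 min = 13:33.
From 13:33 to 19:38 is 365 minutes.

365 minutes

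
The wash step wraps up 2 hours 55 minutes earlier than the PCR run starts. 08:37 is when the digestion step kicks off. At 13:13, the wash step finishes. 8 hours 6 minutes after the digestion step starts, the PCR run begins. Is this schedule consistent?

No

The PCR run starts at 08:37 + 486 min = 16:43.
The wash step ends at 16:43 − 175 min = 13:48.
But the wash step is also said to end at 13:13 — a 35-minute conflict.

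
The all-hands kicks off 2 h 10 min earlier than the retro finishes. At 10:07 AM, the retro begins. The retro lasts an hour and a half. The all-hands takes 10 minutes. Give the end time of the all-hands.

The retro ends at 10:07 AM + 90 min = 11:37 AM.
The all-hands starts at 11:37 AM − 130 min = 9:27 AM.
The all-hands ends at 9:27 AM + 10 min = 9:37 AM.

9:37 AM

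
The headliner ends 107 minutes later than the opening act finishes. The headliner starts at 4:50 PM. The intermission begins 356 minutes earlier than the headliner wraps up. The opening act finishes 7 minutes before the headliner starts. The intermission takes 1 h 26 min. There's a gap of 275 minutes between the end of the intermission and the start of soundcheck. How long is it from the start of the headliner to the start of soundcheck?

1 h 45 min

The opening act ends at 4:50 PM − 7 min = 4:43 PM.
The headliner ends at 4:43 PM + 107 min = 6:30 PM.
The intermission starts at 6:30 PM − 356 min = 12:34 PM.
The intermission ends at 12:34 PM + 86 min = 2:00 PM.
Soundcheck starts at 2:00 PM + 275 min = 6:35 PM.
From 4:50 PM to 6:35 PM is 1 h 45 min.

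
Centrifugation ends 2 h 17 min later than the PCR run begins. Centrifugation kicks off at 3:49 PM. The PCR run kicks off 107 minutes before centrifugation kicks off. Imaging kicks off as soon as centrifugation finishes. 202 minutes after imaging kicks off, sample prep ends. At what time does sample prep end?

The PCR run starts at 3:49 PM − 107 min = 2:02 PM.
Centrifugation ends at 2:02 PM + 137 min = 4:19 PM.
So imaging starts at 4:19 PM.
Sample prep ends at 4:19 PM + 202 min = 7:41 PM.

7:41 PM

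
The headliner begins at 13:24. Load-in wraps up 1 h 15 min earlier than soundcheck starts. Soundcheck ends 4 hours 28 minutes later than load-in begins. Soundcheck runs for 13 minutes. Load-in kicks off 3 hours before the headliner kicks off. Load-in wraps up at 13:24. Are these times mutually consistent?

Load-in starts at 13:24 − 180 min = 10:24.
Soundcheck ends at 10:24 + 268 min = 14:52.
Soundcheck starts at 14:52 − 13 min = 14:39.
Load-in ends at 14:39 − 75 min = 13:24.
That matches the stated 13:24, so the schedule is consistent.

Yes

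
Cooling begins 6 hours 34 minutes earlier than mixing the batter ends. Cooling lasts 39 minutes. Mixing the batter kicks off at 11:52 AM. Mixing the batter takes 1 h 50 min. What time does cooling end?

Mixing the batter ends at 11:52 AM + 110 min = 1:42 PM.
Cooling starts at 1:42 PM − 394 min = 7:08 AM.
Cooling ends at 7:08 AM + 39 min = 7:47 AM.

7:47 AM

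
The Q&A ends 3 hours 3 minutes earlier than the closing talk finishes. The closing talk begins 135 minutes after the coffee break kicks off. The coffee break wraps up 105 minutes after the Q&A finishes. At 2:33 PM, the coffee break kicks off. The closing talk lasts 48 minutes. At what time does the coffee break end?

The closing talk starts at 2:33 PM + 135 min = 4:48 PM.
The closing talk ends at 4:48 PM + 48 min = 5:36 PM.
The Q&A ends at 5:36 PM − 183 min = 2:33 PM.
The coffee break ends at 2:33 PM + 105 min = 4:18 PM.

4:18 PM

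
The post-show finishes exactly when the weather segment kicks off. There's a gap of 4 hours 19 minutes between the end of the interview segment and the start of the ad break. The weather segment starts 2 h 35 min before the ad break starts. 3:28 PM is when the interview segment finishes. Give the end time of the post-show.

The ad break starts at 3:28 PM + 259 min = 7:47 PM.
The weather segment starts at 7:47 PM − 155 min = 5:12 PM.
So the post-show ends at 5:12 PM.

5:12 PM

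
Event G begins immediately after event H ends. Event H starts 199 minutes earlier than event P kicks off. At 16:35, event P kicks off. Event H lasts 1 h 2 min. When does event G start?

14:18

Event H starts at 16:35 − 199 min = 13:16.
Event H ends at 13:16 + 62 min = 14:18.
So event G starts at 14:18.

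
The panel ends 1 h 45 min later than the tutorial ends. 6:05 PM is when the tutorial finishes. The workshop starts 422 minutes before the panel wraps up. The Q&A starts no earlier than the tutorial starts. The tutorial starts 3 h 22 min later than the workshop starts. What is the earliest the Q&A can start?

4:10 PM

The panel ends at 6:05 PM + 105 min = 7:50 PM.
The workshop starts at 7:50 PM − 422 min = 12:48 PM.
The tutorial starts at 12:48 PM + 202 min = 4:10 PM.
The Q&A is bounded by the tutorial, so the earliest it can start is 4:10 PM.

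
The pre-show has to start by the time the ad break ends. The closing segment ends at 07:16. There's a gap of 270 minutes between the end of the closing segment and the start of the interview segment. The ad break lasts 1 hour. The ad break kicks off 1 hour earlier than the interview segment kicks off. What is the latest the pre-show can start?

The interview segment starts at 07:16 + 270 min = 11:46.
The ad break starts at 11:46 − 60 min = 10:46.
The ad break ends at 10:46 + 60 min = 11:46.
The pre-show is bounded by the ad break, so the latest it can start is 11:46.

11:46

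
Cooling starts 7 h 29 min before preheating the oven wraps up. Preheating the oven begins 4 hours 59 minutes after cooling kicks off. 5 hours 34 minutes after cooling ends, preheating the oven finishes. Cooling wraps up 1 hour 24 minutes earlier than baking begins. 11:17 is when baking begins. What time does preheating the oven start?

Cooling ends at 11:17 − 84 min = 09:53.
Preheating the oven ends at 09:53 + 334 min = 15:27.
Cooling starts at 15:27 − 449 min = 07:58.
Preheating the oven starts at 07:58 + 299 min = 12:57.

12:57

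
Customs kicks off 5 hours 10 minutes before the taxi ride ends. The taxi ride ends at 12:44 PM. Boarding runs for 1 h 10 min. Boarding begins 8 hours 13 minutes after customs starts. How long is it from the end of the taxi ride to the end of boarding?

253 minutes

Customs starts at 12:44 PM − 310 min = 7:34 AM.
Boarding starts at 7:34 AM + 493 min = 3:47 PM.
Boarding ends at 3:47 PM + 70 min = 4:57 PM.
From 12:44 PM to 4:57 PM is 253 minutes.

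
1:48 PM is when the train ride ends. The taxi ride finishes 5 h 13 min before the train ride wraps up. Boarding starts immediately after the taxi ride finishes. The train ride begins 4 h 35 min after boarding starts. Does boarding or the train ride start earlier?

boarding

The taxi ride ends at 1:48 PM − 313 min = 8:35 AM.
So boarding starts at 8:35 AM.
The train ride starts at 8:35 AM + 275 min = 1:10 PM.
Boarding starts at 8:35 AM and the train ride starts at 1:10 PM, so boarding is first.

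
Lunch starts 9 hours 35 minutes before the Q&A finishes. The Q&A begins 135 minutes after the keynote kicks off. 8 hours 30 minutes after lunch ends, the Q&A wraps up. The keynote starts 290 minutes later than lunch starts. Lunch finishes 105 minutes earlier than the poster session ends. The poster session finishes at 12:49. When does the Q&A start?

Lunch ends at 12:49 − 105 min = 11:04.
The Q&A ends at 11:04 + 510 min = 19:34.
Lunch starts at 19:34 − 575 min = 09:59.
The keynote starts at 09:59 + 290 min = 14:49.
The Q&A starts at 14:49 + 135 min = 17:04.

17:04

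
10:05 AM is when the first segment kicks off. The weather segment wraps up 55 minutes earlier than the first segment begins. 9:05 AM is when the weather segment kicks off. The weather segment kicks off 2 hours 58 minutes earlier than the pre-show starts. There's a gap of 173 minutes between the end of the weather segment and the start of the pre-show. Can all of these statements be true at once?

The weather segment ends at 10:05 AM − 55 min = 9:10 AM.
The pre-show starts at 9:10 AM + 173 min = 12:03 PM.
The weather segment starts at 12:03 PM − 178 min = 9:05 AM.
That matches the stated 9:05 AM, so the schedule is consistent.

Yes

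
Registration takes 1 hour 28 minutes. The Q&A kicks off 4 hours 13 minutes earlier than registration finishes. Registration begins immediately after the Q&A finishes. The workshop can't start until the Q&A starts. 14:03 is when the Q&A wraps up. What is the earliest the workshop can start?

11:18

Registration starts at 14:03.
Registration ends at 14:03 + 88 min = 15:31.
The Q&A starts at 15:31 − 253 min = 11:18.
The workshop is bounded by the Q&A, so the earliest it can start is 11:18.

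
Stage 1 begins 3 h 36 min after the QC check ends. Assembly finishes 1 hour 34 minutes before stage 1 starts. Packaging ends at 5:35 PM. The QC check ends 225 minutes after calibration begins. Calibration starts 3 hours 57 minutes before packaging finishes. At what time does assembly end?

7:25 PM

Calibration starts at 5:35 PM − 237 min = 1:38 PM.
The QC check ends at 1:38 PM + 225 min = 5:23 PM.
Stage 1 starts at 5:23 PM + 216 min = 8:59 PM.
Assembly ends at 8:59 PM − 94 min = 7:25 PM.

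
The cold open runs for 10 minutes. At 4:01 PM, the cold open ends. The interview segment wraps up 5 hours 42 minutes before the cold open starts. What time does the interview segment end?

The cold open starts at 4:01 PM − 10 min = 3:51 PM.
The interview segment ends at 3:51 PM − 342 min = 10:09 AM.

10:09 AM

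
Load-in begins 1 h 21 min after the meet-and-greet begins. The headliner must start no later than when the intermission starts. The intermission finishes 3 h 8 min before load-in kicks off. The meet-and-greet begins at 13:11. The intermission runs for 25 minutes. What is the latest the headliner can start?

10:59

Load-in starts at 13:11 + 81 min = 14:32.
The intermission ends at 14:32 − 188 min = 11:24.
The intermission starts at 11:24 − 25 min = 10:59.
The headliner is bounded by the intermission, so the latest it can start is 10:59.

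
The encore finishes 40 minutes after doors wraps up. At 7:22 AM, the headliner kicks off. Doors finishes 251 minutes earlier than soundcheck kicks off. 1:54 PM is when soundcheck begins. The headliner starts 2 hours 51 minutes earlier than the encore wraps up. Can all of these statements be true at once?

Doors ends at 1:54 PM − 251 min = 9:43 AM.
The encore ends at 9:43 AM + 40 min = 10:23 AM.
The headliner starts at 10:23 AM − 171 min = 7:32 AM.
But the headliner is also said to start at 7:22 AM — a 10-minute conflict.

No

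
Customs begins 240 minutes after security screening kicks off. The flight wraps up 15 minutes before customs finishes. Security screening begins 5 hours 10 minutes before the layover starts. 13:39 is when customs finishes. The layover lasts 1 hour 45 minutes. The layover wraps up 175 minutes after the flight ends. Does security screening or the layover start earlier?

security screening

The flight ends at 13:39 − 15 min = 13:24.
The layover ends at 13:24 + 175 min = 16:19.
The layover starts at 16:19 − 105 min = 14:34.
Security screening starts at 14:34 − 310 min = 09:24.
Security screening starts at 09:24 and the layover starts at 14:34, so security screening is first.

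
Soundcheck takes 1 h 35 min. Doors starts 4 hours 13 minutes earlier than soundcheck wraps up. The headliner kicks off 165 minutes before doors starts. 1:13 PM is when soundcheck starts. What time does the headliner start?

Soundcheck ends at 1:13 PM + 95 min = 2:48 PM.
Doors starts at 2:48 PM − 253 min = 10:35 AM.
The headliner starts at 10:35 AM − 165 min = 7:50 AM.

7:50 AM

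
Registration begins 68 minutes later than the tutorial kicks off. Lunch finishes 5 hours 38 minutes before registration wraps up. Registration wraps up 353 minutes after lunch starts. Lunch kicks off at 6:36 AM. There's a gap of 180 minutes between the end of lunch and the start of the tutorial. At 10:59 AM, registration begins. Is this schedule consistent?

Registration ends at 6:36 AM + 353 min = 12:29 PM.
Lunch ends at 12:29 PM − 338 min = 6:51 AM.
The tutorial starts at 6:51 AM + 180 min = 9:51 AM.
Registration starts at 9:51 AM + 68 min = 10:59 AM.
That matches the stated 10:59 AM, so the schedule is consistent.

Yes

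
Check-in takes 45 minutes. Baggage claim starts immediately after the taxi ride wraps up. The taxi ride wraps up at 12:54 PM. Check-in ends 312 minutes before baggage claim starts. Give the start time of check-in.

6:57 AM

Baggage claim starts at 12:54 PM.
Check-in ends at 12:54 PM − 312 min = 7:42 AM.
Check-in starts at 7:42 AM − 45 min = 6:57 AM.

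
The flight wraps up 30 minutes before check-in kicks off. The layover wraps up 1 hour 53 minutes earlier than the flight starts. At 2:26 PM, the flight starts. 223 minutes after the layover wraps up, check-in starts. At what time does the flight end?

3:46 PM

The layover ends at 2:26 PM − 113 min = 12:33 PM.
Check-in starts at 12:33 PM + 223 min = 4:16 PM.
The flight ends at 4:16 PM − 30 min = 3:46 PM.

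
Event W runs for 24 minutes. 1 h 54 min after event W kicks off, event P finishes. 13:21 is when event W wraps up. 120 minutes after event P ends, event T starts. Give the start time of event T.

Event W starts at 13:21 − 24 min = 12:57.
Event P ends at 12:57 + 114 min = 14:51.
Event T starts at 14:51 + 120 min = 16:51.

16:51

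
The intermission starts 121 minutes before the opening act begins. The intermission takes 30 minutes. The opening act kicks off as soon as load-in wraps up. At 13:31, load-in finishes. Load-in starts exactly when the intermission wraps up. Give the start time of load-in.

12:00

The opening act starts at 13:31.
The intermission starts at 13:31 − 121 min = 11:30.
The intermission ends at 11:30 + 30 min = 12:00.
So load-in starts at 12:00.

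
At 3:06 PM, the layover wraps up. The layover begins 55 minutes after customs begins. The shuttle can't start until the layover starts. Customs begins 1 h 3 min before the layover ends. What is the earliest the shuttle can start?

Customs starts at 3:06 PM − 63 min = 2:03 PM.
The layover starts at 2:03 PM + 55 min = 2:58 PM.
The shuttle is bounded by the layover, so the earliest it can start is 2:58 PM.

2:58 PM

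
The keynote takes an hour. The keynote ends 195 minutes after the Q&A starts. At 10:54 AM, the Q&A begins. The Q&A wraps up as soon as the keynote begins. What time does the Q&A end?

The keynote ends at 10:54 AM + 195 min = 2:09 PM.
The keynote starts at 2:09 PM − 60 min = 1:09 PM.
So the Q&A ends at 1:09 PM.

1:09 PM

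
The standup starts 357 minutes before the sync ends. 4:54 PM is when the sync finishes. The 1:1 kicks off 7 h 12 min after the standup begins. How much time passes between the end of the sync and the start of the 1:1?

1 hour 15 minutes

The standup starts at 4:54 PM − 357 min = 10:57 AM.
The 1:1 starts at 10:57 AM + 432 min = 6:09 PM.
From 4:54 PM to 6:09 PM is 1 hour 15 minutes.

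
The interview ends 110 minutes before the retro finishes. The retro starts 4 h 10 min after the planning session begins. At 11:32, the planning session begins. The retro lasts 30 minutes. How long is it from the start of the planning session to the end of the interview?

170 minutes

The retro starts at 11:32 + 250 min = 15:42.
The retro ends at 15:42 + 30 min = 16:12.
The interview ends at 16:12 − 110 min = 14:22.
From 11:32 to 14:22 is 170 minutes.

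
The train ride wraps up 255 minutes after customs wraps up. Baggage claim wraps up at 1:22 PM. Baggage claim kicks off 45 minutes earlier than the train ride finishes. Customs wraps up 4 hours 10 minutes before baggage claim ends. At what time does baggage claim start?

12:42 PM

Customs ends at 1:22 PM − 250 min = 9:12 AM.
The train ride ends at 9:12 AM + 255 min = 1:27 PM.
Baggage claim starts at 1:27 PM − 45 min = 12:42 PM.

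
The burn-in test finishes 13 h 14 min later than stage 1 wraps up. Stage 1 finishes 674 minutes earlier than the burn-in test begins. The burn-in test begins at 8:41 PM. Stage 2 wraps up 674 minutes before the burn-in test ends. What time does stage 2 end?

Stage 1 ends at 8:41 PM − 674 min = 9:27 AM.
The burn-in test ends at 9:27 AM + 794 min = 10:41 PM.
Stage 2 ends at 10:41 PM − 674 min = 11:27 AM.

11:27 AM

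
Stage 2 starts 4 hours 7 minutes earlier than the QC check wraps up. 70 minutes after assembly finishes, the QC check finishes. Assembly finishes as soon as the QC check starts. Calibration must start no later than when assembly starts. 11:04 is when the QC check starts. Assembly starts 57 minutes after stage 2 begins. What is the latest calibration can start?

09:04

Assembly ends at 11:04.
The QC check ends at 11:04 + 70 min = 12:14.
Stage 2 starts at 12:14 − 247 min = 08:07.
Assembly starts at 08:07 + 57 min = 09:04.
Calibration is bounded by assembly, so the latest it can start is 09:04.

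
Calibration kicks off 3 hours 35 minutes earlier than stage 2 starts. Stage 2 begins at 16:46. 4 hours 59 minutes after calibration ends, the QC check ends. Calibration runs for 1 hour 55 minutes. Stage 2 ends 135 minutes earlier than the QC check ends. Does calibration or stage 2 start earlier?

Calibration starts at 16:46 − 215 min = 13:11.
Calibration starts at 13:11 and stage 2 starts at 16:46, so calibration is first.

calibration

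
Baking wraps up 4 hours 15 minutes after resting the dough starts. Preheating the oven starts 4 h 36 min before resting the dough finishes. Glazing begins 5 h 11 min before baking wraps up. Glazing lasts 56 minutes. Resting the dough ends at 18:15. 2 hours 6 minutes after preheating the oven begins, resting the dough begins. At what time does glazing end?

15:45

Preheating the oven starts at 18:15 − 276 min = 13:39.
Resting the dough starts at 13:39 + 126 min = 15:45.
Baking ends at 15:45 + 255 min = 20:00.
Glazing starts at 20:00 − 311 min = 14:49.
Glazing ends at 14:49 + 56 min = 15:45.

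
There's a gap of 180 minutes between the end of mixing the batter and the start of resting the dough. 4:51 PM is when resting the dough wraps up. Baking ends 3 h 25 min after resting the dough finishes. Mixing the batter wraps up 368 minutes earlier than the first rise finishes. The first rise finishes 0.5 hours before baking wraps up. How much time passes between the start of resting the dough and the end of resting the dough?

13 minutes

Baking ends at 4:51 PM + 205 min = 8:16 PM.
The first rise ends at 8:16 PM − 30 min = 7:46 PM.
Mixing the batter ends at 7:46 PM − 368 min = 1:38 PM.
Resting the dough starts at 1:38 PM + 180 min = 4:38 PM.
From 4:38 PM to 4:51 PM is 13 minutes.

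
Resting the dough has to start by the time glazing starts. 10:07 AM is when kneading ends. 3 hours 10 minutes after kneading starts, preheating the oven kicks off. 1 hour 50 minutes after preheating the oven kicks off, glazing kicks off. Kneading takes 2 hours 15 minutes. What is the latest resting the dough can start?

Kneading starts at 10:07 AM − 135 min = 7:52 AM.
Preheating the oven starts at 7:52 AM + 190 min = 11:02 AM.
Glazing starts at 11:02 AM + 110 min = 12:52 PM.
Resting the dough is bounded by glazing, so the latest it can start is 12:52 PM.

12:52 PM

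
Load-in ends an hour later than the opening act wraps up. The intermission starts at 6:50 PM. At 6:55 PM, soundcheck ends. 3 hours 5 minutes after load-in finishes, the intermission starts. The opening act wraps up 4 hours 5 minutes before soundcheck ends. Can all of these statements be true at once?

No

The opening act ends at 6:55 PM − 245 min = 2:50 PM.
Load-in ends at 2:50 PM + 60 min = 3:50 PM.
The intermission starts at 3:50 PM + 185 min = 6:55 PM.
But the intermission is also said to start at 6:50 PM — a 5-minute conflict.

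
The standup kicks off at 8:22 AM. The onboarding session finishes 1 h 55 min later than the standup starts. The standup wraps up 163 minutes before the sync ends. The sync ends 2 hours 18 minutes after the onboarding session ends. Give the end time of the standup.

The onboarding session ends at 8:22 AM + 115 min = 10:17 AM.
The sync ends at 10:17 AM + 138 min = 12:35 PM.
The standup ends at 12:35 PM − 163 min = 9:52 AM.

9:52 AM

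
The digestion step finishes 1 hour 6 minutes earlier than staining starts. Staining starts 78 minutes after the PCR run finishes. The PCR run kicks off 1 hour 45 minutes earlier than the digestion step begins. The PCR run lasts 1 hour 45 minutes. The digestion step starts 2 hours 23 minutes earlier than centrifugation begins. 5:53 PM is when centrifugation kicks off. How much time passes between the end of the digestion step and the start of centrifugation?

The digestion step starts at 5:53 PM − 143 min = 3:30 PM.
The PCR run starts at 3:30 PM − 105 min = 1:45 PM.
The PCR run ends at 1:45 PM + 105 min = 3:30 PM.
Staining starts at 3:30 PM + 78 min = 4:48 PM.
The digestion step ends at 4:48 PM − 66 min = 3:42 PM.
From 3:42 PM to 5:53 PM is 2 h 11 min.

2 h 11 min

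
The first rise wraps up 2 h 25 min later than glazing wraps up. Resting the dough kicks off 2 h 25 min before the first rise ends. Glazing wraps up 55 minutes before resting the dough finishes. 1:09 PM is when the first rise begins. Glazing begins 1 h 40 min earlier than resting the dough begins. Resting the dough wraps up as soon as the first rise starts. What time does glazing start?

10:34 AM

Resting the dough ends at 1:09 PM.
Glazing ends at 1:09 PM − 55 min = 12:14 PM.
The first rise ends at 12:14 PM + 145 min = 2:39 PM.
Resting the dough starts at 2:39 PM − 145 min = 12:14 PM.
Glazing starts at 12:14 PM − 100 min = 10:34 AM.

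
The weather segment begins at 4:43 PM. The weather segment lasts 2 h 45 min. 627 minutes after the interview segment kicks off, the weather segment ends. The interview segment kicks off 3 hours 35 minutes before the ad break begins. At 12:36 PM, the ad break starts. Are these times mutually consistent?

Yes

The interview segment starts at 12:36 PM − 215 min = 9:01 AM.
The weather segment ends at 9:01 AM + 627 min = 7:28 PM.
The weather segment starts at 7:28 PM − 165 min = 4:43 PM.
That matches the stated 4:43 PM, so the schedule is consistent.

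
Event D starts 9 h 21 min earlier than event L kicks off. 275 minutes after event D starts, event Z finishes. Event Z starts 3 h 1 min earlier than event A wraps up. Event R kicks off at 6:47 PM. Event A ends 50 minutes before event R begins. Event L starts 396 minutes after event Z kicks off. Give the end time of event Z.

Event A ends at 6:47 PM − 50 min = 5:57 PM.
Event Z starts at 5:57 PM − 181 min = 2:56 PM.
Event L starts at 2:56 PM + 396 min = 9:32 PM.
Event D starts at 9:32 PM − 561 min = 12:11 PM.
Event Z ends at 12:11 PM + 275 min = 4:46 PM.

4:46 PM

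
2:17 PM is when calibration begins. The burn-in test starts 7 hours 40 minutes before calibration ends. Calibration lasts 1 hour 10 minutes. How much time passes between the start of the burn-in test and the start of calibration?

6 h 30 min

Calibration ends at 2:17 PM + 70 min = 3:27 PM.
The burn-in test starts at 3:27 PM − 460 min = 7:47 AM.
From 7:47 AM to 2:17 PM is 6 h 30 min.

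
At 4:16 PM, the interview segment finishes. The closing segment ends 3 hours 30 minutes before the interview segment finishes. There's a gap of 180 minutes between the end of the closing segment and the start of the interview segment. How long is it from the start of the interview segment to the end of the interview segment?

The closing segment ends at 4:16 PM − 210 min = 12:46 PM.
The interview segment starts at 12:46 PM + 180 min = 3:46 PM.
From 3:46 PM to 4:16 PM is 0.5 hours.

0.5 hours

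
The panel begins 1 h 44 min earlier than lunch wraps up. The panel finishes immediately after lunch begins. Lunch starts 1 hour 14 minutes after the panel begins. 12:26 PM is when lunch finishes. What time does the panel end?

The panel starts at 12:26 PM − 104 min = 10:42 AM.
Lunch starts at 10:42 AM + 74 min = 11:56 AM.
So the panel ends at 11:56 AM.

11:56 AM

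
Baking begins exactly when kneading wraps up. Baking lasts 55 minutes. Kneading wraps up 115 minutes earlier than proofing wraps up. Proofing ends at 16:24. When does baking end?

Kneading ends at 16:24 − 115 min = 14:29.
So baking starts at 14:29.
Baking ends at 14:29 + 55 min = 15:24.

15:24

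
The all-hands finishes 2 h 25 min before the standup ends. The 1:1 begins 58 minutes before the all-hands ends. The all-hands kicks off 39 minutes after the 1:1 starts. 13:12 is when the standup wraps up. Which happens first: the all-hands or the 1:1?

the 1:1

The all-hands ends at 13:12 − 145 min = 10:47.
The 1:1 starts at 10:47 − 58 min = 09:49.
The all-hands starts at 09:49 + 39 min = 10:28.
The all-hands starts at 10:28 and the 1:1 starts at 09:49, so the 1:1 is first.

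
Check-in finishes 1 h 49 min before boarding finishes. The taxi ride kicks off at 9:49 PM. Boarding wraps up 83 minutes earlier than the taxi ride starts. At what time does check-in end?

Boarding ends at 9:49 PM − 83 min = 8:26 PM.
Check-in ends at 8:26 PM − 109 min = 6:37 PM.

6:37 PM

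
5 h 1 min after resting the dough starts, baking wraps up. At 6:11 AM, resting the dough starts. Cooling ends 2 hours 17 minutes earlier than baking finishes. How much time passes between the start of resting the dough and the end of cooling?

Baking ends at 6:11 AM + 301 min = 11:12 AM.
Cooling ends at 11:12 AM − 137 min = 8:55 AM.
From 6:11 AM to 8:55 AM is 2 h 44 min.

2 h 44 min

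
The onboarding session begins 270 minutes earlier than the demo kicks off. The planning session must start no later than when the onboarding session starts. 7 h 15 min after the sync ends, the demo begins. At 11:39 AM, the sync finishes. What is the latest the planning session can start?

The demo starts at 11:39 AM + 435 min = 6:54 PM.
The onboarding session starts at 6:54 PM − 270 min = 2:24 PM.
The planning session is bounded by the onboarding session, so the latest it can start is 2:24 PM.

2:24 PM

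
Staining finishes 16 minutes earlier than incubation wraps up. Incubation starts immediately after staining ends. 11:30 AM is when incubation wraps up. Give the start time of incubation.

11:14 AM

Staining ends at 11:30 AM − 16 min = 11:14 AM.
So incubation starts at 11:14 AM.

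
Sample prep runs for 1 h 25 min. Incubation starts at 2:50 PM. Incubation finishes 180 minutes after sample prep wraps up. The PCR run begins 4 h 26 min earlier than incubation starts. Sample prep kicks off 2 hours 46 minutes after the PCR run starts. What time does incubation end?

The PCR run starts at 2:50 PM − 266 min = 10:24 AM.
Sample prep starts at 10:24 AM + 166 min = 1:10 PM.
Sample prep ends at 1:10 PM + 85 min = 2:35 PM.
Incubation ends at 2:35 PM + 180 min = 5:35 PM.

5:35 PM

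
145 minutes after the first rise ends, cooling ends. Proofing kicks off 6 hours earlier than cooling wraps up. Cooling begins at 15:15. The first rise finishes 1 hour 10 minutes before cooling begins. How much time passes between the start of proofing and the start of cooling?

285 minutes

The first rise ends at 15:15 − 70 min = 14:05.
Cooling ends at 14:05 + 145 min = 16:30.
Proofing starts at 16:30 − 360 min = 10:30.
From 10:30 to 15:15 is 285 minutes.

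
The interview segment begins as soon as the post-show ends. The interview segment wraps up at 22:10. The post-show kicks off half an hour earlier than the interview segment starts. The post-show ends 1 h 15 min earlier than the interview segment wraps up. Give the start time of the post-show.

20:25

The post-show ends at 22:10 − 75 min = 20:55.
So the interview segment starts at 20:55.
The post-show starts at 20:55 − 30 min = 20:25.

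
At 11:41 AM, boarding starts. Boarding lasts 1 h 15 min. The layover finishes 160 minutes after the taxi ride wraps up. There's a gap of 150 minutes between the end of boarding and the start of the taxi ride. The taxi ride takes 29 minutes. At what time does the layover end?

Boarding ends at 11:41 AM + 75 min = 12:56 PM.
The taxi ride starts at 12:56 PM + 150 min = 3:26 PM.
The taxi ride ends at 3:26 PM + 29 min = 3:55 PM.
The layover ends at 3:55 PM + 160 min = 6:35 PM.

6:35 PM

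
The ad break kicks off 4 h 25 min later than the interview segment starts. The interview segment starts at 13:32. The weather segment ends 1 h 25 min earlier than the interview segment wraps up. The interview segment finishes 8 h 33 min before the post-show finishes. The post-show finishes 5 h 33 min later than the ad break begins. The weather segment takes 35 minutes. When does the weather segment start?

12:57

The ad break starts at 13:32 + 265 min = 17:57.
The post-show ends at 17:57 + 333 min = 23:30.
The interview segment ends at 23:30 − 513 min = 14:57.
The weather segment ends at 14:57 − 85 min = 13:32.
The weather segment starts at 13:32 − 35 min = 12:57.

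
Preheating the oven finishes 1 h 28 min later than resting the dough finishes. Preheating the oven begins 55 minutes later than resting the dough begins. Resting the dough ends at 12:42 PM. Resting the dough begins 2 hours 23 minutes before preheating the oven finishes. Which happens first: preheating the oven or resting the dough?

resting the dough

Preheating the oven ends at 12:42 PM + 88 min = 2:10 PM.
Resting the dough starts at 2:10 PM − 143 min = 11:47 AM.
Preheating the oven starts at 11:47 AM + 55 min = 12:42 PM.
Preheating the oven starts at 12:42 PM and resting the dough starts at 11:47 AM, so resting the dough is first.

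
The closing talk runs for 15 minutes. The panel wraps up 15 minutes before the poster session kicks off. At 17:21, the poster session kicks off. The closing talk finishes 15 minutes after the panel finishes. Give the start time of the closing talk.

The panel ends at 17:21 − 15 min = 17:06.
The closing talk ends at 17:06 + 15 min = 17:21.
The closing talk starts at 17:21 − 15 min = 17:06.

17:06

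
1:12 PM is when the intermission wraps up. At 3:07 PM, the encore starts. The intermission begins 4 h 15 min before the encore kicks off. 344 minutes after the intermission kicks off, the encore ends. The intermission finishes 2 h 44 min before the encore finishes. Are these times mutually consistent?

No

The intermission starts at 3:07 PM − 255 min = 10:52 AM.
The encore ends at 10:52 AM + 344 min = 4:36 PM.
The intermission ends at 4:36 PM − 164 min = 1:52 PM.
But the intermission is also said to end at 1:12 PM — a 40-minute conflict.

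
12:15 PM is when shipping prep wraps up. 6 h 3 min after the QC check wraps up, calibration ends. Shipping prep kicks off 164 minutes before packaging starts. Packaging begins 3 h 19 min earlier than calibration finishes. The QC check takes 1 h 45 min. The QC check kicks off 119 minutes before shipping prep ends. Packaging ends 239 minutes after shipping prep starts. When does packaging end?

The QC check starts at 12:15 PM − 119 min = 10:16 AM.
The QC check ends at 10:16 AM + 105 min = 12:01 PM.
Calibration ends at 12:01 PM + 363 min = 6:04 PM.
Packaging starts at 6:04 PM − 199 min = 2:45 PM.
Shipping prep starts at 2:45 PM − 164 min = 12:01 PM.
Packaging ends at 12:01 PM + 239 min = 4:00 PM.

4:00 PM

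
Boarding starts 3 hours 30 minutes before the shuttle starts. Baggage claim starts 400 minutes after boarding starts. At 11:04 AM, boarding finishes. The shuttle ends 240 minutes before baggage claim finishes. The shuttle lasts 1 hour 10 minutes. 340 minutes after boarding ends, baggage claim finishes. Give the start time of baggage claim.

Baggage claim ends at 11:04 AM + 340 min = 4:44 PM.
The shuttle ends at 4:44 PM − 240 min = 12:44 PM.
The shuttle starts at 12:44 PM − 70 min = 11:34 AM.
Boarding starts at 11:34 AM − 210 min = 8:04 AM.
Baggage claim starts at 8:04 AM + 400 min = 2:44 PM.

2:44 PM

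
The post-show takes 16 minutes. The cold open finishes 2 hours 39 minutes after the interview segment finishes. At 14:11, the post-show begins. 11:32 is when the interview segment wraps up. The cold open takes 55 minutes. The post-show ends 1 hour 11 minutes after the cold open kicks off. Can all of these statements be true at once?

Yes

The cold open ends at 11:32 + 159 min = 14:11.
The cold open starts at 14:11 − 55 min = 13:16.
The post-show ends at 13:16 + 71 min = 14:27.
The post-show starts at 14:27 − 16 min = 14:11.
That matches the stated 14:11, so the schedule is consistent.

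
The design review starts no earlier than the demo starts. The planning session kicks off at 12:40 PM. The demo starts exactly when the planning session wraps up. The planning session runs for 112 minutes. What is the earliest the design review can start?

The planning session ends at 12:40 PM + 112 min = 2:32 PM.
So the demo starts at 2:32 PM.
The design review is bounded by the demo, so the earliest it can start is 2:32 PM.

2:32 PM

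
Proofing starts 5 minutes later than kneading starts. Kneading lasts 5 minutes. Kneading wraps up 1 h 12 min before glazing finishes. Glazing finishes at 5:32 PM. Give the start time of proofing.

Kneading ends at 5:32 PM − 72 min = 4:20 PM.
Kneading starts at 4:20 PM − 5 min = 4:15 PM.
Proofing starts at 4:15 PM + 5 min = 4:20 PM.

4:20 PM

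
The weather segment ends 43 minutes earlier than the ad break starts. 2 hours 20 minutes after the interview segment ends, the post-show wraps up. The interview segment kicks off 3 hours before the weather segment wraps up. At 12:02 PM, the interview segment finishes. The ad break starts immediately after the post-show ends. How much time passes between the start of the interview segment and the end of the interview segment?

1 hour 23 minutes

The post-show ends at 12:02 PM + 140 min = 2:22 PM.
So the ad break starts at 2:22 PM.
The weather segment ends at 2:22 PM − 43 min = 1:39 PM.
The interview segment starts at 1:39 PM − 180 min = 10:39 AM.
From 10:39 AM to 12:02 PM is 1 hour 23 minutes.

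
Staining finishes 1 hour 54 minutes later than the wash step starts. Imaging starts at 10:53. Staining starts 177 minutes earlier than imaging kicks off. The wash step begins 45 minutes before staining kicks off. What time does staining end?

09:05

Staining starts at 10:53 − 177 min = 07:56.
The wash step starts at 07:56 − 45 min = 07:11.
Staining ends at 07:11 + 114 min = 09:05.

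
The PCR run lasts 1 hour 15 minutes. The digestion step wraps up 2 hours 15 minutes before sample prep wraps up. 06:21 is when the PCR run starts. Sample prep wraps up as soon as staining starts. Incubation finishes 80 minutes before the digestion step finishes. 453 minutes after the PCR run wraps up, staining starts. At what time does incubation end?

The PCR run ends at 06:21 + 75 min = 07:36.
Staining starts at 07:36 + 453 min = 15:09.
So sample prep ends at 15:09.
The digestion step ends at 15:09 − 135 min = 12:54.
Incubation ends at 12:54 − 80 min = 11:34.

11:34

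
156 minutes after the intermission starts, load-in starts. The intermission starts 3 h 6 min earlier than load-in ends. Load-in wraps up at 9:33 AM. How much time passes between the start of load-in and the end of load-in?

The intermission starts at 9:33 AM − 186 min = 6:27 AM.
Load-in starts at 6:27 AM + 156 min = 9:03 AM.
From 9:03 AM to 9:33 AM is 0.5 hours.

0.5 hours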